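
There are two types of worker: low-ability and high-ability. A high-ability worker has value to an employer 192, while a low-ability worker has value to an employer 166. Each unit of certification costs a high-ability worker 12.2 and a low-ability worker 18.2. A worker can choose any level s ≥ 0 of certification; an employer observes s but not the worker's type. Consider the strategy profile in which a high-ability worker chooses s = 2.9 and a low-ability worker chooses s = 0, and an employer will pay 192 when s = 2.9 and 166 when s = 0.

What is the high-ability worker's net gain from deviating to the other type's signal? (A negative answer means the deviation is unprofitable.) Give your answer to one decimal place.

Playing s = 2.9 the high-ability worker receives 192 − 12.2 × 2.9 = 156.62.
Deviating to s = 0 yields 166 instead.
Gain from deviating: 166 − 156.62 = 9.38, i.e. 9.4 to one decimal place.
The gain is positive, so the high-ability type's incentive-compatibility constraint is violated — this profile is not a separating equilibrium.

9.4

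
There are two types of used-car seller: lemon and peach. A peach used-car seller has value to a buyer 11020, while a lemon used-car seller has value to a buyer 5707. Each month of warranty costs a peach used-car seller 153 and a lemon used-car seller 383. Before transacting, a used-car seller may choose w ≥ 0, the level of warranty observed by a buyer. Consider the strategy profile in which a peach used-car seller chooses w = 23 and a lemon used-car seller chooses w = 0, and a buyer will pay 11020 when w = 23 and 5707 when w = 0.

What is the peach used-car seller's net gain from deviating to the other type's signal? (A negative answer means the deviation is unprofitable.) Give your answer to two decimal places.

Playing w = 23 the peach used-car seller receives 11020 − 153 × 23 = 7501.
Deviating to w = 0 yields 5707 instead.
Gain from deviating: 5707 − 7501 = -1794.00.
The gain is negative, so the peach type's incentive-compatibility constraint is satisfied.

-1794.00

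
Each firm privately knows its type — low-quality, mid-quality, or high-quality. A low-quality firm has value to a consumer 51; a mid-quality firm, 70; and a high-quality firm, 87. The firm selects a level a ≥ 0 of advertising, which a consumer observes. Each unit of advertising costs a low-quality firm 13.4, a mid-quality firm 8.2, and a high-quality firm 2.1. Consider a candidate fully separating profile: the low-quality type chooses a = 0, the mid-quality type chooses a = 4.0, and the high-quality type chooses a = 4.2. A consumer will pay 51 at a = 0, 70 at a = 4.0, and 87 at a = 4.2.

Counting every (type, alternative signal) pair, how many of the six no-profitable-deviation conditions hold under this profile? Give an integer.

4

Low-quality (own payoff 51): to a=4.0 gives 70 − 13.4×4.0 = 16.4 → no gain ✓; to a=4.2 gives 87 − 13.4×4.2 = 30.72 → no gain ✓.
Mid-quality (own payoff 70 − 8.2×4.0 = 37.2): to a=0 gives 51 → profitable ✗; to a=4.2 gives 87 − 8.2×4.2 = 52.56 → profitable ✗.
High-quality (own payoff 87 − 2.1×4.2 = 78.18): to a=0 gives 51 → no gain ✓; to a=4.0 gives 70 − 2.1×4.0 = 61.6 → no gain ✓.
4 of the 6 constraints hold; not an equilibrium.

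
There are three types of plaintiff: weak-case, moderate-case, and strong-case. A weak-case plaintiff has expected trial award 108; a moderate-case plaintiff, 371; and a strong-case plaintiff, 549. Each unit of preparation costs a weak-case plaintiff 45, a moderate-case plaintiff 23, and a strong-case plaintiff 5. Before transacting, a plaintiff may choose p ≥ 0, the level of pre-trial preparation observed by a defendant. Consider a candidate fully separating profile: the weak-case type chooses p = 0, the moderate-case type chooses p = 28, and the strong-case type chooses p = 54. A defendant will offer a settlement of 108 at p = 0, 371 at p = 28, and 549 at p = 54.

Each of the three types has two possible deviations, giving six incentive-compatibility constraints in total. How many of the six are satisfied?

5

Strong-case (own payoff 549 − 5×54 = 279): to p=0 gives 108 → no gain ✓; to p=28 gives 371 − 5×28 = 231 → no gain ✓.
Weak-case (own payoff 108): to p=28 gives 371 − 45×28 = -889 → no gain ✓; to p=54 gives 549 − 45×54 = -1881 → no gain ✓.
Moderate-case (own payoff 371 − 23×28 = -273): to p=0 gives 108 → profitable ✗; to p=54 gives 549 − 23×54 = -693 → no gain ✓.
5 of the 6 constraints hold; not an equilibrium.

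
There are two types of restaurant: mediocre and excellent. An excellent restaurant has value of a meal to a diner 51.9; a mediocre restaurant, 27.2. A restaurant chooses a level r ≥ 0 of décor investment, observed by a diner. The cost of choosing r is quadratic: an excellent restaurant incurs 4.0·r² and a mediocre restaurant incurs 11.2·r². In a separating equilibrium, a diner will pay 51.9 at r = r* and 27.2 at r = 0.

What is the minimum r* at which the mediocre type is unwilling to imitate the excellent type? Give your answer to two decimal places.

1.49

The mediocre type at r = 0 receives 27.2; imitating at r* yields 51.9 − 11.2·r*².
Indifference: 27.2 = 51.9 − 11.2·r*², so r*² = (51.9 − 27.2) / 11.2 ≈ 2.2054.
r* = √2.2054 ≈ 1.49.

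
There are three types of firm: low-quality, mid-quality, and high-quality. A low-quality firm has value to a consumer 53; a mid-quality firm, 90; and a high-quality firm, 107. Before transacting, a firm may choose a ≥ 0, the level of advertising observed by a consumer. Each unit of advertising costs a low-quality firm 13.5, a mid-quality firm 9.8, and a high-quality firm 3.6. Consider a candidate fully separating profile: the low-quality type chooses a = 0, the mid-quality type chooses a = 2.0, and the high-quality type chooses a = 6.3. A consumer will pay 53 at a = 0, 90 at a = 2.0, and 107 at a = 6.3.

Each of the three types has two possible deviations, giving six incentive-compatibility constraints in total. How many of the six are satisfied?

5

Mid-quality (own payoff 90 − 9.8×2.0 = 70.4): to a=0 gives 53 → no gain ✓; to a=6.3 gives 107 − 9.8×6.3 = 45.26 → no gain ✓.
Low-quality (own payoff 53): to a=2.0 gives 90 − 13.5×2.0 = 63 → profitable ✗; to a=6.3 gives 107 − 13.5×6.3 = 21.95 → no gain ✓.
High-quality (own payoff 107 − 3.6×6.3 = 84.32): to a=0 gives 53 → no gain ✓; to a=2.0 gives 90 − 3.6×2.0 = 82.8 → no gain ✓.
5 of the 6 constraints hold; not an equilibrium.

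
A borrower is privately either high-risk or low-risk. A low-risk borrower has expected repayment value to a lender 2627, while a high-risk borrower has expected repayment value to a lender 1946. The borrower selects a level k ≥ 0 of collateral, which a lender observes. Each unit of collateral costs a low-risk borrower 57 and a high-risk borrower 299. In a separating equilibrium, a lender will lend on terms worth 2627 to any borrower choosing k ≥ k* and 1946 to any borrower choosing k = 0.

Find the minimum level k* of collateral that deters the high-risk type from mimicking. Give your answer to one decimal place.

2.3

A high-risk borrower choosing k = 0 receives 1946.
Imitating at k* instead would pay 2627 at cost 299·k*, netting 2627 − 299·k*.
Indifference: 1946 = 2627 − 299·k*, so k* = (2627 − 1946) / 299 ≈ 2.3.
At k* the high-risk type's incentive constraint just binds; the low-risk type strictly prefers k* since its per-unit cost is lower.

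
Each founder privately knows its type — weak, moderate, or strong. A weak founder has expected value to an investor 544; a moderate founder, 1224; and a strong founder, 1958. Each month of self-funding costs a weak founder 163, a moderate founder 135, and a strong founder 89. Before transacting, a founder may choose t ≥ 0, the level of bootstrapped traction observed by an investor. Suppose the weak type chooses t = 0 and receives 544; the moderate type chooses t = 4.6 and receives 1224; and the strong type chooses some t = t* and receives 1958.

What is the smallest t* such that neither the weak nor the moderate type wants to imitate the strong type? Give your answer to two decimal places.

10.04

Moderate type (on-path payoff 1224 − 135×4.6 = 603) won't mimic when 603 ≥ 1958 − 135·t*, i.e. t* ≥ 10.04.
Weak type (on-path payoff 544) won't mimic when 544 ≥ 1958 − 163·t*, i.e. t* ≥ 8.67.
Both must hold, so t* = max(8.67, 10.04) = 10.04. The moderate type's constraint binds.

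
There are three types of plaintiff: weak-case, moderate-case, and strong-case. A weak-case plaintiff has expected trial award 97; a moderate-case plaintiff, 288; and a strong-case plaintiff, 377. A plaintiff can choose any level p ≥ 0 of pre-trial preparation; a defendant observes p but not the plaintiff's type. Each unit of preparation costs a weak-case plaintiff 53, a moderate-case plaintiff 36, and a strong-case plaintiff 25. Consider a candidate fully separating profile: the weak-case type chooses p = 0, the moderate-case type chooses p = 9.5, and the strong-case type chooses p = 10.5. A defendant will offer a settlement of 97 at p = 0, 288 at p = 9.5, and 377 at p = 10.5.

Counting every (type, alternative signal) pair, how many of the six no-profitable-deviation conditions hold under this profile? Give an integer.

4

Weak-case (own payoff 97): to p=9.5 gives 288 − 53×9.5 = -215.5 → no gain ✓; to p=10.5 gives 377 − 53×10.5 = -179.5 → no gain ✓.
Moderate-case (own payoff 288 − 36×9.5 = -54): to p=0 gives 97 → profitable ✗; to p=10.5 gives 377 − 36×10.5 = -1 → profitable ✗.
Strong-case (own payoff 377 − 25×10.5 = 114.5): to p=0 gives 97 → no gain ✓; to p=9.5 gives 288 − 25×9.5 = 50.5 → no gain ✓.
4 of the 6 constraints hold; not an equilibrium.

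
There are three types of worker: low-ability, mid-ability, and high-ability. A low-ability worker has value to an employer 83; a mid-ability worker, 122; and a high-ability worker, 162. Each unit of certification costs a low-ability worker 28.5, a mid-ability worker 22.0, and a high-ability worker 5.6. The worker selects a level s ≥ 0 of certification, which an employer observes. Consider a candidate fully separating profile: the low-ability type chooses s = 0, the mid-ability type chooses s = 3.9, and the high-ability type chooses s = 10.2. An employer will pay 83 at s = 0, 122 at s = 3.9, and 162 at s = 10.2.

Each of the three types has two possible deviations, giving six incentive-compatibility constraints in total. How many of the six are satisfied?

High-ability (own payoff 162 − 5.6×10.2 = 104.88): to s=0 gives 83 → no gain ✓; to s=3.9 gives 122 − 5.6×3.9 = 100.16 → no gain ✓.
Mid-ability (own payoff 122 − 22.0×3.9 = 36.2): to s=0 gives 83 → profitable ✗; to s=10.2 gives 162 − 22.0×10.2 = -62.4 → no gain ✓.
Low-ability (own payoff 83): to s=3.9 gives 122 − 28.5×3.9 = 10.85 → no gain ✓; to s=10.2 gives 162 − 28.5×10.2 = -128.7 → no gain ✓.
5 of the 6 constraints hold; not an equilibrium.

5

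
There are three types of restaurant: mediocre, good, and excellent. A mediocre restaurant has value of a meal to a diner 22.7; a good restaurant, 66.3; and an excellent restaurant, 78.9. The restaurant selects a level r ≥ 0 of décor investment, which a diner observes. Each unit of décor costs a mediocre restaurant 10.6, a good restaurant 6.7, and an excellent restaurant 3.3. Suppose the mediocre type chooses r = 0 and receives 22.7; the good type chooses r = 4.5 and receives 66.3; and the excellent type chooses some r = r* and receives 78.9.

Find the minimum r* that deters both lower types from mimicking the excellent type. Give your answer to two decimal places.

Good type (on-path payoff 66.3 − 6.7×4.5 = 36.15) won't mimic when 36.15 ≥ 78.9 − 6.7·r*, i.e. r* ≥ 6.38.
Mediocre type (on-path payoff 22.7) won't mimic when 22.7 ≥ 78.9 − 10.6·r*, i.e. r* ≥ 5.30.
Both must hold, so r* = max(5.30, 6.38) = 6.38. The good type's constraint binds.

6.38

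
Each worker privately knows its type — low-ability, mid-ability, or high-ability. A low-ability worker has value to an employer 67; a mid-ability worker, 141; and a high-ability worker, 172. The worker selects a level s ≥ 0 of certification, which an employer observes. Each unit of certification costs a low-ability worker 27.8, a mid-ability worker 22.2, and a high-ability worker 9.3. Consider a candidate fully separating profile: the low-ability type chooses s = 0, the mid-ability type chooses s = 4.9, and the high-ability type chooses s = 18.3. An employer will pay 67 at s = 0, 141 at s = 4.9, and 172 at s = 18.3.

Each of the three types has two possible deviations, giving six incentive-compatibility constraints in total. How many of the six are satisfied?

Low-ability (own payoff 67): to s=4.9 gives 141 − 27.8×4.9 = 4.78 → no gain ✓; to s=18.3 gives 172 − 27.8×18.3 = -336.74 → no gain ✓.
High-ability (own payoff 172 − 9.3×18.3 = 1.81): to s=0 gives 67 → profitable ✗; to s=4.9 gives 141 − 9.3×4.9 = 95.43 → profitable ✗.
Mid-ability (own payoff 141 − 22.2×4.9 = 32.22): to s=0 gives 67 → profitable ✗; to s=18.3 gives 172 − 22.2×18.3 = -234.26 → no gain ✓.
3 of the 6 constraints hold; not an equilibrium.

3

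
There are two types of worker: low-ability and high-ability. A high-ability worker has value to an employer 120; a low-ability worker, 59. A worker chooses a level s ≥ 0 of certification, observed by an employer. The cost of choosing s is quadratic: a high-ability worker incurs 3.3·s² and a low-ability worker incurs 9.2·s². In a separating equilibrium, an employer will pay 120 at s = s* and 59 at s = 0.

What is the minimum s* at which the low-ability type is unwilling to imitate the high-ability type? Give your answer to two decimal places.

The low-ability type at s = 0 receives 59; imitating at s* yields 120 − 9.2·s*².
Indifference: 59 = 120 − 9.2·s*², so s*² = (120 − 59) / 9.2 ≈ 6.6304.
s* = √6.6304 ≈ 2.57.

2.57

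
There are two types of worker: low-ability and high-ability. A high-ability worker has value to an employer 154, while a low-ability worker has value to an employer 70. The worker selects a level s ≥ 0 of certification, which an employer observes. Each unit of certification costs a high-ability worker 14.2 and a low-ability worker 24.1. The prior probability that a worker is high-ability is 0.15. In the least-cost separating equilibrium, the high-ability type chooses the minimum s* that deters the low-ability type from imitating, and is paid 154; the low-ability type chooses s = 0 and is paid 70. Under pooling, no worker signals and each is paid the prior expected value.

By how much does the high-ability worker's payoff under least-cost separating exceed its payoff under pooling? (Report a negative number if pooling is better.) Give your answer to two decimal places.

Least-cost separating signal: s* solves 70 = 154 − 24.1·s*, so s* = (154 − 70)/24.1 ≈ 3.4855.
High-ability type's separating payoff: 154 − 14.2 × s* = 154 − 14.2 × (154 − 70)/24.1 = 154 − 1192.8/24.1 ≈ 104.5062.
Pooling payoff: 0.15 × 154 + 0.85 × 70 = 82.6.
Difference: 104.5062 − 82.6 = 21.9062, i.e. 21.91 to two decimal places.
The high-ability type prefers to separate.

21.91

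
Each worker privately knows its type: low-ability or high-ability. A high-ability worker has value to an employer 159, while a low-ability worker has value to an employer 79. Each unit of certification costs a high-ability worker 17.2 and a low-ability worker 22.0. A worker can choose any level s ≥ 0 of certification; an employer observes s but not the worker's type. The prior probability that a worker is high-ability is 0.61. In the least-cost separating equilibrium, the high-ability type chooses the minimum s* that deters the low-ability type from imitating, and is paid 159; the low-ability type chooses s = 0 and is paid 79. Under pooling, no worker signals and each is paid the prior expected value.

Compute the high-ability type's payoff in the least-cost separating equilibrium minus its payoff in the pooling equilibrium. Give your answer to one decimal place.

Least-cost separating signal: s* solves 79 = 159 − 22.0·s*, so s* = (159 − 79)/22.0 ≈ 3.6364.
High-ability type's separating payoff: 159 − 17.2 × s* = 159 − 17.2 × (159 − 79)/22.0 = 159 − 1376/22.0 ≈ 96.455.
Pooling payoff: 0.61 × 159 + 0.39 × 79 = 127.8.
Difference: 96.455 − 127.8 = -31.345, i.e. -31.3 to one decimal place.
The high-ability type would prefer the pooling outcome.

-31.3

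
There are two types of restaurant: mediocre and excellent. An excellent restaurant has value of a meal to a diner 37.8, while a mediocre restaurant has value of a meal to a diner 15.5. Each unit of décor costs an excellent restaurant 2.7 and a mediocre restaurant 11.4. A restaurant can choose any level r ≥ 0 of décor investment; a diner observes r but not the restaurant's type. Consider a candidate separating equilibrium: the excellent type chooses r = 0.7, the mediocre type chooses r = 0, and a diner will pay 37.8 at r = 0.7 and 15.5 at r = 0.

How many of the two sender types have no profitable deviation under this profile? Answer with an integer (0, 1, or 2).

1

Mediocre type: stay at 0 → 15.5; mimic → 37.8 − 11.4 × 0.7 = 29.82. IC fails (15.5 < 29.82).
Excellent type: signal → 37.8 − 2.7 × 0.7 = 35.91; deviate to 0 → 15.5. IC holds (35.91 ≥ 15.5).
1 of 2 constraints hold, so this profile is not an equilibrium.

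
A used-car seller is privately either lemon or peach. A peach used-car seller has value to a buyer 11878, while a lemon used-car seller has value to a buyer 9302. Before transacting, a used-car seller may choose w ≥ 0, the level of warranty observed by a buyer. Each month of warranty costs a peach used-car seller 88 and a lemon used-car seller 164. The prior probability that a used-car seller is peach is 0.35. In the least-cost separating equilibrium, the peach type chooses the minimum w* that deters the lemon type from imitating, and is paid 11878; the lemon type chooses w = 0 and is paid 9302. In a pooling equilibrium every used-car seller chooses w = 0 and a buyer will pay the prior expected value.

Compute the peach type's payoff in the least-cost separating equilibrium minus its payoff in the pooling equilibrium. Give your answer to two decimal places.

Least-cost separating signal: w* solves 9302 = 11878 − 164·w*, so w* = (11878 − 9302)/164 ≈ 15.7073.
Peach type's separating payoff: 11878 − 88 × w* = 11878 − 88 × (11878 − 9302)/164 = 11878 − 226688/164 ≈ 10495.7561.
Pooling payoff: 0.35 × 11878 + 0.65 × 9302 = 10203.6.
Difference: 10495.7561 − 10203.6 = 292.1561, i.e. 292.16 to two decimal places.
The peach type prefers to separate.

292.16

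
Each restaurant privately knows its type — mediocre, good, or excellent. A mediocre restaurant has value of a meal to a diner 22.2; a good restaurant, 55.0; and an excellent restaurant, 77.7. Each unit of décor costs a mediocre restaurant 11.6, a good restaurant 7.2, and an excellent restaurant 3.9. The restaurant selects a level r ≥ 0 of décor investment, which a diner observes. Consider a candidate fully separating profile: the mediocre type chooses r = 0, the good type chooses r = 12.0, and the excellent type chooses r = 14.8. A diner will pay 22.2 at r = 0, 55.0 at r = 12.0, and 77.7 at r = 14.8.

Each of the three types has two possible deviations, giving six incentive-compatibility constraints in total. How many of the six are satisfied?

Good (own payoff 55.0 − 7.2×12.0 = -31.4): to r=0 gives 22.2 → profitable ✗; to r=14.8 gives 77.7 − 7.2×14.8 = -28.86 → profitable ✗.
Excellent (own payoff 77.7 − 3.9×14.8 = 19.98): to r=0 gives 22.2 → profitable ✗; to r=12.0 gives 55.0 − 3.9×12.0 = 8.2 → no gain ✓.
Mediocre (own payoff 22.2): to r=12.0 gives 55.0 − 11.6×12.0 = -84.2 → no gain ✓; to r=14.8 gives 77.7 − 11.6×14.8 = -93.98 → no gain ✓.
3 of the 6 constraints hold; not an equilibrium.

3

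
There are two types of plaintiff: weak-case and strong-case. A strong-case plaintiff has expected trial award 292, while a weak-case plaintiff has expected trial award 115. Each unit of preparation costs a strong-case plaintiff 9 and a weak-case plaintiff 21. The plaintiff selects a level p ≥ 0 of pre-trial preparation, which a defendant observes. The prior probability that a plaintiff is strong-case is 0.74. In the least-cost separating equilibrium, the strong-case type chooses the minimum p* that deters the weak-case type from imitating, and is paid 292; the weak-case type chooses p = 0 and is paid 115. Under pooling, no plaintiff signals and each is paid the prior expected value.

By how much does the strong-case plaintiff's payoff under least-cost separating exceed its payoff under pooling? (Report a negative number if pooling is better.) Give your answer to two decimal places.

-29.84

Least-cost separating signal: p* solves 115 = 292 − 21·p*, so p* = (292 − 115)/21 ≈ 8.4286.
Strong-case type's separating payoff: 292 − 9 × p* = 292 − 9 × (292 − 115)/21 = 292 − 1593/21 ≈ 216.1429.
Pooling payoff: 0.74 × 292 + 0.26 × 115 = 245.98.
Difference: 216.1429 − 245.98 = -29.8371, i.e. -29.84 to two decimal places.
The strong-case type would prefer the pooling outcome.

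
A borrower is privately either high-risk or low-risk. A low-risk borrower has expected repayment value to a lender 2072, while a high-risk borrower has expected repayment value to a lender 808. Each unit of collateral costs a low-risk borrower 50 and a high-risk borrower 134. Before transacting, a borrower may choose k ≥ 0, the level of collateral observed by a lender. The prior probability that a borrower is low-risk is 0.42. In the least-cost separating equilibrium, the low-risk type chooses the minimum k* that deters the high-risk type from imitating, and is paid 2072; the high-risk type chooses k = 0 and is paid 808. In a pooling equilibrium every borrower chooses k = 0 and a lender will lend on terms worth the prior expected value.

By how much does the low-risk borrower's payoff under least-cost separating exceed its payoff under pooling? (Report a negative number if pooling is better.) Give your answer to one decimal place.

261.5

Least-cost separating signal: k* solves 808 = 2072 − 134·k*, so k* = (2072 − 808)/134 ≈ 9.4328.
Low-risk type's separating payoff: 2072 − 50 × k* = 2072 − 50 × (2072 − 808)/134 = 2072 − 63200/134 ≈ 1600.358.
Pooling payoff: 0.42 × 2072 + 0.58 × 808 = 1338.88.
Difference: 1600.358 − 1338.88 = 261.478, i.e. 261.5 to one decimal place.
The low-risk type prefers to separate.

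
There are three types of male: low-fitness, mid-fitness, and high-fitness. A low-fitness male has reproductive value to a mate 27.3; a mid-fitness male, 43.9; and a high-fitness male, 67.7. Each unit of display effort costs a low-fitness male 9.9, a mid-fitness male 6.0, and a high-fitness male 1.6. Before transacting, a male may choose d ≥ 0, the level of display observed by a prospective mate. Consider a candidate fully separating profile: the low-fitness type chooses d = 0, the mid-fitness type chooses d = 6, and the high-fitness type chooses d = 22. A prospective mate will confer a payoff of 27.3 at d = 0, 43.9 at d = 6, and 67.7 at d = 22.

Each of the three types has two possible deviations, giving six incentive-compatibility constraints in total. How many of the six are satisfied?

4

Mid-fitness (own payoff 43.9 − 6.0×6 = 7.9): to d=0 gives 27.3 → profitable ✗; to d=22 gives 67.7 − 6.0×22 = -64.3 → no gain ✓.
High-fitness (own payoff 67.7 − 1.6×22 = 32.5): to d=0 gives 27.3 → no gain ✓; to d=6 gives 43.9 − 1.6×6 = 34.3 → profitable ✗.
Low-fitness (own payoff 27.3): to d=6 gives 43.9 − 9.9×6 = -15.5 → no gain ✓; to d=22 gives 67.7 − 9.9×22 = -150.1 → no gain ✓.
4 of the 6 constraints hold; not an equilibrium.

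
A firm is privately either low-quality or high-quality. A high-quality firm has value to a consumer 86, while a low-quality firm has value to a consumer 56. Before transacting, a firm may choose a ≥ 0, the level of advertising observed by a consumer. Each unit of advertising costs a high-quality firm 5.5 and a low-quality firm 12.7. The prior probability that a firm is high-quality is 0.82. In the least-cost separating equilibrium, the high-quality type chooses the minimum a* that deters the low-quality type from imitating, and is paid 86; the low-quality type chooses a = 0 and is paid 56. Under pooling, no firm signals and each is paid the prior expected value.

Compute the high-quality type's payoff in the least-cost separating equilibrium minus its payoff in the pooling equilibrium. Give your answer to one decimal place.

Least-cost separating signal: a* solves 56 = 86 − 12.7·a*, so a* = (86 − 56)/12.7 ≈ 2.3622.
High-quality type's separating payoff: 86 − 5.5 × a* = 86 − 5.5 × (86 − 56)/12.7 = 86 − 165/12.7 ≈ 73.008.
Pooling payoff: 0.82 × 86 + 0.18 × 56 = 80.6.
Difference: 73.008 − 80.6 = -7.592, i.e. -7.6 to one decimal place.
The high-quality type would prefer the pooling outcome.

-7.6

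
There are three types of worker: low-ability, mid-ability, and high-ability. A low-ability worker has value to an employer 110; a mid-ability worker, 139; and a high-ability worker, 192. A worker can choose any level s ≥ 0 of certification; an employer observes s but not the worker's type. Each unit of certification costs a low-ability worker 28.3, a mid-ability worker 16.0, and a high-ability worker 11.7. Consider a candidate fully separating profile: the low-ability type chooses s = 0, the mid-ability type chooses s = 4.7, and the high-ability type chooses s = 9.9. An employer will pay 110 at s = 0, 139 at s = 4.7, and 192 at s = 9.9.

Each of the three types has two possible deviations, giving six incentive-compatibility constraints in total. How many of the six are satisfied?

Low-ability (own payoff 110): to s=4.7 gives 139 − 28.3×4.7 = 5.99 → no gain ✓; to s=9.9 gives 192 − 28.3×9.9 = -88.17 → no gain ✓.
Mid-ability (own payoff 139 − 16.0×4.7 = 63.8): to s=0 gives 110 → profitable ✗; to s=9.9 gives 192 − 16.0×9.9 = 33.6 → no gain ✓.
High-ability (own payoff 192 − 11.7×9.9 = 76.17): to s=0 gives 110 → profitable ✗; to s=4.7 gives 139 − 11.7×4.7 = 84.01 → profitable ✗.
3 of the 6 constraints hold; not an equilibrium.

3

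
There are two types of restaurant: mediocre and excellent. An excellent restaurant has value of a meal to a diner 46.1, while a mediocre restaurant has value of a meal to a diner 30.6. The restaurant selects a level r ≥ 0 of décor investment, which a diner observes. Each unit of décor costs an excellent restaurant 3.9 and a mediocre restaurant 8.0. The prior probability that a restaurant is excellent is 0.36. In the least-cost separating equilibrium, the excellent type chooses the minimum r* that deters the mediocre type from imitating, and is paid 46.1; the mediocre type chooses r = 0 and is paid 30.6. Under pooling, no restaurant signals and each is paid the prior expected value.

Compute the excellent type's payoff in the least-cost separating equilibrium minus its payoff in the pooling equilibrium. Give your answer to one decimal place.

2.4

Least-cost separating signal: r* solves 30.6 = 46.1 − 8.0·r*, so r* = (46.1 − 30.6)/8.0 = 1.9375.
Excellent type's separating payoff: 46.1 − 3.9 × r* = 46.1 − 3.9 × (46.1 − 30.6)/8.0 = 46.1 − 60.45/8.0 ≈ 38.544.
Pooling payoff: 0.36 × 46.1 + 0.64 × 30.6 = 36.18.
Difference: 38.544 − 36.18 = 2.364, i.e. 2.4 to one decimal place.
The excellent type prefers to separate.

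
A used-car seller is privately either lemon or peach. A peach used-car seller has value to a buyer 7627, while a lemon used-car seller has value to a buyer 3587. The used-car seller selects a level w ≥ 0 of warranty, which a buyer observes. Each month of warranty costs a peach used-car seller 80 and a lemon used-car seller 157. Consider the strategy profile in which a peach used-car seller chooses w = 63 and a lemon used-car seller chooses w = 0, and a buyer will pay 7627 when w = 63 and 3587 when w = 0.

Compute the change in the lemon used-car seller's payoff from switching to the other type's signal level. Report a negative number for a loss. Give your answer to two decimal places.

Playing w = 0 the lemon used-car seller receives 3587.
Deviating to w = 63 brings payment 7627 at cost 157 × 63 = 9891, netting -2264.
Gain from deviating: -2264 − 3587 = -5851.00.
The gain is negative, so the lemon type's incentive-compatibility constraint is satisfied.

-5851.00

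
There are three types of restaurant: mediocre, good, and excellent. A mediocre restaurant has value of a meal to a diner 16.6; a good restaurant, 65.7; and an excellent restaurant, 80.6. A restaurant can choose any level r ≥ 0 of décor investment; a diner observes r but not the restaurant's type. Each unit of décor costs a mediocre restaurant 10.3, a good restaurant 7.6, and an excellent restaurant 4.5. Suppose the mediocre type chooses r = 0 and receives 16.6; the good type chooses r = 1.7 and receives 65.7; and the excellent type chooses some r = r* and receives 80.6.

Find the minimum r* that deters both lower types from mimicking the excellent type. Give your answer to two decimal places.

6.21

Good type (on-path payoff 65.7 − 7.6×1.7 = 52.78) won't mimic when 52.78 ≥ 80.6 − 7.6·r*, i.e. r* ≥ 3.66.
Mediocre type (on-path payoff 16.6) won't mimic when 16.6 ≥ 80.6 − 10.3·r*, i.e. r* ≥ 6.21.
Both must hold, so r* = max(6.21, 3.66) = 6.21. The mediocre type's constraint binds.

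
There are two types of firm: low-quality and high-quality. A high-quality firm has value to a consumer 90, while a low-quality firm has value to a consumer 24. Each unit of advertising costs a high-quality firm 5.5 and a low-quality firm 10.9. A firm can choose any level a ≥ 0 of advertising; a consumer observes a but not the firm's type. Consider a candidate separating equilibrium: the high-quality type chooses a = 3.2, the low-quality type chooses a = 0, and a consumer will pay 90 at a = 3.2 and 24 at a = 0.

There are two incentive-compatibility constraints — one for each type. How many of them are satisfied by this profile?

1

High-quality type: signal → 90 − 5.5 × 3.2 = 72.4; deviate to 0 → 24. IC holds (72.4 ≥ 24).
Low-quality type: stay at 0 → 24; mimic → 90 − 10.9 × 3.2 = 55.12. IC fails (24 < 55.12).
1 of 2 constraints hold, so this profile is not an equilibrium.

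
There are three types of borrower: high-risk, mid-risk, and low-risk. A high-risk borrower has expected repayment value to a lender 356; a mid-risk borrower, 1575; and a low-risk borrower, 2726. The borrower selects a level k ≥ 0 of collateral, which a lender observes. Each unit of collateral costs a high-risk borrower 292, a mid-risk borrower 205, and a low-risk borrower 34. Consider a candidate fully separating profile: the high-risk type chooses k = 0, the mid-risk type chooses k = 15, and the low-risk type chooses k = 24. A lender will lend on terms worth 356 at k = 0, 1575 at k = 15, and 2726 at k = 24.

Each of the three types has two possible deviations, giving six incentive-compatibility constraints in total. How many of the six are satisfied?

5

Low-risk (own payoff 2726 − 34×24 = 1910): to k=0 gives 356 → no gain ✓; to k=15 gives 1575 − 34×15 = 1065 → no gain ✓.
High-risk (own payoff 356): to k=15 gives 1575 − 292×15 = -2805 → no gain ✓; to k=24 gives 2726 − 292×24 = -4282 → no gain ✓.
Mid-risk (own payoff 1575 − 205×15 = -1500): to k=0 gives 356 → profitable ✗; to k=24 gives 2726 − 205×24 = -2194 → no gain ✓.
5 of the 6 constraints hold; not an equilibrium.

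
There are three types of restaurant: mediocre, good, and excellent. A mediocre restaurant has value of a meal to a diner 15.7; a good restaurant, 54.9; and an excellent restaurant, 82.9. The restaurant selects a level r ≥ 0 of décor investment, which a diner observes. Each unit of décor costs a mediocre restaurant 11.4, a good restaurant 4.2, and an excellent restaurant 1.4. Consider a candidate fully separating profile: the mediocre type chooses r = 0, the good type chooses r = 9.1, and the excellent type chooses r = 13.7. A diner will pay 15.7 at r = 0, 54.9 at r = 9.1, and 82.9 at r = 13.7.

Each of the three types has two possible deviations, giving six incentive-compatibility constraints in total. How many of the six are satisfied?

5

Excellent (own payoff 82.9 − 1.4×13.7 = 63.72): to r=0 gives 15.7 → no gain ✓; to r=9.1 gives 54.9 − 1.4×9.1 = 42.16 → no gain ✓.
Good (own payoff 54.9 − 4.2×9.1 = 16.68): to r=0 gives 15.7 → no gain ✓; to r=13.7 gives 82.9 − 4.2×13.7 = 25.36 → profitable ✗.
Mediocre (own payoff 15.7): to r=9.1 gives 54.9 − 11.4×9.1 = -48.84 → no gain ✓; to r=13.7 gives 82.9 − 11.4×13.7 = -73.28 → no gain ✓.
5 of the 6 constraints hold; not an equilibrium.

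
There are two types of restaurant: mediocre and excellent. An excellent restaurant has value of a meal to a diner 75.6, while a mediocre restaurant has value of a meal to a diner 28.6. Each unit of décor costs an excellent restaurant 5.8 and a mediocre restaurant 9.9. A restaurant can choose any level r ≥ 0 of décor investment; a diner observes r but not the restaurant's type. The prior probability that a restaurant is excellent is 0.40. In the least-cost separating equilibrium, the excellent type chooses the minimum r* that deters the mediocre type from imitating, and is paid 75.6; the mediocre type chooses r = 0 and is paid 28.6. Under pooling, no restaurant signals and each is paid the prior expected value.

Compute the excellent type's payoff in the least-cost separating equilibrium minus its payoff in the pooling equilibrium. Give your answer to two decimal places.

0.66

Least-cost separating signal: r* solves 28.6 = 75.6 − 9.9·r*, so r* = (75.6 − 28.6)/9.9 ≈ 4.7475.
Excellent type's separating payoff: 75.6 − 5.8 × r* = 75.6 − 5.8 × (75.6 − 28.6)/9.9 = 75.6 − 272.6/9.9 ≈ 48.0646.
Pooling payoff: 0.40 × 75.6 + 0.60 × 28.6 = 47.4.
Difference: 48.0646 − 47.4 = 0.6646, i.e. 0.66 to two decimal places.
The excellent type prefers to separate.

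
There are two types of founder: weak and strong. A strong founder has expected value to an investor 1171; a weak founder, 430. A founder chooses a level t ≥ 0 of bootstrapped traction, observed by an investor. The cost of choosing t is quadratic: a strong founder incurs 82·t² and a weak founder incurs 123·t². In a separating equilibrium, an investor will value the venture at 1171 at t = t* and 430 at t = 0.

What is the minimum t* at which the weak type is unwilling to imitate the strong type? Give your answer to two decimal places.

2.45

The weak type at t = 0 receives 430; imitating at t* yields 1171 − 123·t*².
Indifference: 430 = 1171 − 123·t*², so t*² = (1171 − 430) / 123 ≈ 6.0244.
t* = √6.0244 ≈ 2.45.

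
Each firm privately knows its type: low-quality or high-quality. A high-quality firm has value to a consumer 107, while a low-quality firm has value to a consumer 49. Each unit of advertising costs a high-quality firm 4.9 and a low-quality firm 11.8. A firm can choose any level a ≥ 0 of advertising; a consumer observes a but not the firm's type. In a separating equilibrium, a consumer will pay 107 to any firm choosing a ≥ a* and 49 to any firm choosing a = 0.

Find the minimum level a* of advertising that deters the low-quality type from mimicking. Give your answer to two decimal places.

4.92

A low-quality firm choosing a = 0 receives 49.
Imitating at a* instead would pay 107 at cost 11.8·a*, netting 107 − 11.8·a*.
Indifference: 49 = 107 − 11.8·a*, so a* = (107 − 49) / 11.8 ≈ 4.92.
This is the low-quality type's binding incentive-compatibility constraint; any a ≥ 4.92 sustains separation on that side.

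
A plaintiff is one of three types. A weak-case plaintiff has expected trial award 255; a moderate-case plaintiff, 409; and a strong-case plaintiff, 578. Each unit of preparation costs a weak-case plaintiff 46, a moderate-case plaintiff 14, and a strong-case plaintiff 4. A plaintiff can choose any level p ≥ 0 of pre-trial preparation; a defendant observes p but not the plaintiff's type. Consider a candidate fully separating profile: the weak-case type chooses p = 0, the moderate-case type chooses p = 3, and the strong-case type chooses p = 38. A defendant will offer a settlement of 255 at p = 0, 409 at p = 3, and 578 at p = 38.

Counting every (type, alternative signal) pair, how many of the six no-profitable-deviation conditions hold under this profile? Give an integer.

5

Moderate-case (own payoff 409 − 14×3 = 367): to p=0 gives 255 → no gain ✓; to p=38 gives 578 − 14×38 = 46 → no gain ✓.
Weak-case (own payoff 255): to p=3 gives 409 − 46×3 = 271 → profitable ✗; to p=38 gives 578 − 46×38 = -1170 → no gain ✓.
Strong-case (own payoff 578 − 4×38 = 426): to p=0 gives 255 → no gain ✓; to p=3 gives 409 − 4×3 = 397 → no gain ✓.
5 of the 6 constraints hold; not an equilibrium.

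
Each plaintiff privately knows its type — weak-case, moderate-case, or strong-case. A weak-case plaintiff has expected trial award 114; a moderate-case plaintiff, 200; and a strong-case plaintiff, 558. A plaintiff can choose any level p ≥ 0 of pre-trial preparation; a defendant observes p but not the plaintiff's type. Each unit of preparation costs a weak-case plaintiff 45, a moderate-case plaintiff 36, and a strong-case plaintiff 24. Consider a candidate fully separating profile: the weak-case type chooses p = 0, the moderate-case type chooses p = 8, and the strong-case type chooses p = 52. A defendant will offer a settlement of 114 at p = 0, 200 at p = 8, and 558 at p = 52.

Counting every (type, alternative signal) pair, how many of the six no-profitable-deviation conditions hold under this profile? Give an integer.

3

Weak-case (own payoff 114): to p=8 gives 200 − 45×8 = -160 → no gain ✓; to p=52 gives 558 − 45×52 = -1782 → no gain ✓.
Moderate-case (own payoff 200 − 36×8 = -88): to p=0 gives 114 → profitable ✗; to p=52 gives 558 − 36×52 = -1314 → no gain ✓.
Strong-case (own payoff 558 − 24×52 = -690): to p=0 gives 114 → profitable ✗; to p=8 gives 200 − 24×8 = 8 → profitable ✗.
3 of the 6 constraints hold; not an equilibrium.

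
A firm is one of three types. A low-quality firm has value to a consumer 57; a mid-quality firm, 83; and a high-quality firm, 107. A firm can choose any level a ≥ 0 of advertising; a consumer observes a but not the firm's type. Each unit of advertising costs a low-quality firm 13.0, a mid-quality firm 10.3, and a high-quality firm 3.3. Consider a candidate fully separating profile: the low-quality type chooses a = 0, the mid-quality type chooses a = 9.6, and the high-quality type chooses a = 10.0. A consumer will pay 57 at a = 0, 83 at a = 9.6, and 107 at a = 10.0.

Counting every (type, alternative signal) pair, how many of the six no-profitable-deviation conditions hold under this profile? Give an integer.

High-quality (own payoff 107 − 3.3×10.0 = 74): to a=0 gives 57 → no gain ✓; to a=9.6 gives 83 − 3.3×9.6 = 51.32 → no gain ✓.
Low-quality (own payoff 57): to a=9.6 gives 83 − 13.0×9.6 = -41.8 → no gain ✓; to a=10.0 gives 107 − 13.0×10.0 = -23 → no gain ✓.
Mid-quality (own payoff 83 − 10.3×9.6 = -15.88): to a=0 gives 57 → profitable ✗; to a=10.0 gives 107 − 10.3×10.0 = 4 → profitable ✗.
4 of the 6 constraints hold; not an equilibrium.

4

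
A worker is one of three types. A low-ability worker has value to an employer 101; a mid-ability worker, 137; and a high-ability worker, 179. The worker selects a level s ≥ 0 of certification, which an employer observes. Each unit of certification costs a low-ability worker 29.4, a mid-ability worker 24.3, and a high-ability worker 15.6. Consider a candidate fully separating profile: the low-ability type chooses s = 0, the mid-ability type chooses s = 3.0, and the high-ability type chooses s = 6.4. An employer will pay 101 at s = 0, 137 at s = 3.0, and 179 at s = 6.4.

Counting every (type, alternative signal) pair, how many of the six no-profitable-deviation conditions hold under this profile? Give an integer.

3

High-ability (own payoff 179 − 15.6×6.4 = 79.16): to s=0 gives 101 → profitable ✗; to s=3.0 gives 137 − 15.6×3.0 = 90.2 → profitable ✗.
Low-ability (own payoff 101): to s=3.0 gives 137 − 29.4×3.0 = 48.8 → no gain ✓; to s=6.4 gives 179 − 29.4×6.4 = -9.16 → no gain ✓.
Mid-ability (own payoff 137 − 24.3×3.0 = 64.1): to s=0 gives 101 → profitable ✗; to s=6.4 gives 179 − 24.3×6.4 = 23.48 → no gain ✓.
3 of the 6 constraints hold; not an equilibrium.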